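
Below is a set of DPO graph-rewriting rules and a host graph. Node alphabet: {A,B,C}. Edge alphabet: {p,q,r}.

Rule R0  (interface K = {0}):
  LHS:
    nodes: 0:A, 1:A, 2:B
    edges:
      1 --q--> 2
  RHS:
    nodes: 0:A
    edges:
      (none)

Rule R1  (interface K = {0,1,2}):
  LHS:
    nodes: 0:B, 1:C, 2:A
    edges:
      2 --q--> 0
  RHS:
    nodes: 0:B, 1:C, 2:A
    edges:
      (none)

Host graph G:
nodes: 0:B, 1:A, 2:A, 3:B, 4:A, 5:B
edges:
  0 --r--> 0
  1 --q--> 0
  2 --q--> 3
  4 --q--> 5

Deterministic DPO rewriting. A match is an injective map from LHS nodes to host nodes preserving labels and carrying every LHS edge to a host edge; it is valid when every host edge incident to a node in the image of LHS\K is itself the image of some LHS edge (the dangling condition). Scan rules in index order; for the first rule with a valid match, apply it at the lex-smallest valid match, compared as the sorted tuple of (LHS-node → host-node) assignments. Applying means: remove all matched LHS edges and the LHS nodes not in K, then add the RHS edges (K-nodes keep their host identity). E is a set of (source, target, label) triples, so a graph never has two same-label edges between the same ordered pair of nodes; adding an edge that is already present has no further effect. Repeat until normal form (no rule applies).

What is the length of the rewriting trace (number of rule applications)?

Answer: 2

Rewrite trace:
start.  V:6 E:4  edges: 0-r->0 1-q->0 2-q->3 4-q->5
1. fire R0 via {0↦1, 1↦2, 2↦3}  →  V:4 E:3  edges: 0-r->0 1-q->0 4-q->5
2. fire R0 via {0↦1, 1↦4, 2↦5}  →  V:2 E:2  edges: 0-r->0 1-q->0
final graph: no rule applies after step 2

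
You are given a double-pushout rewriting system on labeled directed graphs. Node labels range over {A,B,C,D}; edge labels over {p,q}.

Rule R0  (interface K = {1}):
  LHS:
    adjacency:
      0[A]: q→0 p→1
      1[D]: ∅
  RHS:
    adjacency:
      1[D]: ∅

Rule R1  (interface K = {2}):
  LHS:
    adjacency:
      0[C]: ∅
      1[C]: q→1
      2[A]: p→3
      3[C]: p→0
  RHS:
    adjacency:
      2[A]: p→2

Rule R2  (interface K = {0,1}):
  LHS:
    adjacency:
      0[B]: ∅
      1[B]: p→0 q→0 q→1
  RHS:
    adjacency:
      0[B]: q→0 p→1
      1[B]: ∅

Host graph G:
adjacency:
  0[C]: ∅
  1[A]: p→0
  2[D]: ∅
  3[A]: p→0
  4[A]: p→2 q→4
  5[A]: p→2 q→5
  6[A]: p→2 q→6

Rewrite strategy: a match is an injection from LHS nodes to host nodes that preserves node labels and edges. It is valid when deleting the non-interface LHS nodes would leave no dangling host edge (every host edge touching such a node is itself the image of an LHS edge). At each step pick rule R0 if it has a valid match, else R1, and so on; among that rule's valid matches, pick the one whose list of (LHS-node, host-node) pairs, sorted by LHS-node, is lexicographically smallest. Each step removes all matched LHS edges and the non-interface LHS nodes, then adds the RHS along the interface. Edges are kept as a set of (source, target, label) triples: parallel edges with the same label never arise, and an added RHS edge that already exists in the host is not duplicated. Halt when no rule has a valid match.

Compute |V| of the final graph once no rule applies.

[0] host  ⇒  7 nodes, 8 edges  {1-p->0 3-p->0 4-p->2 4-q->4 5-p->2 5-q->5 6-p->2 6-q->6}
[1] R0 @ {0↦4, 1↦2}  ⇒  6 nodes, 6 edges  {1-p->0 3-p->0 5-p->2 5-q->5 6-p->2 6-q->6}
[2] R0 @ {0↦5, 1↦2}  ⇒  5 nodes, 4 edges  {1-p->0 3-p->0 6-p->2 6-q->6}
[3] R0 @ {0↦6, 1↦2}  ⇒  4 nodes, 2 edges  {1-p->0 3-p->0}
halt: no rule applies after step 3
NF nodes: {0:C, 1:A, 2:D, 3:A}

Answer: 4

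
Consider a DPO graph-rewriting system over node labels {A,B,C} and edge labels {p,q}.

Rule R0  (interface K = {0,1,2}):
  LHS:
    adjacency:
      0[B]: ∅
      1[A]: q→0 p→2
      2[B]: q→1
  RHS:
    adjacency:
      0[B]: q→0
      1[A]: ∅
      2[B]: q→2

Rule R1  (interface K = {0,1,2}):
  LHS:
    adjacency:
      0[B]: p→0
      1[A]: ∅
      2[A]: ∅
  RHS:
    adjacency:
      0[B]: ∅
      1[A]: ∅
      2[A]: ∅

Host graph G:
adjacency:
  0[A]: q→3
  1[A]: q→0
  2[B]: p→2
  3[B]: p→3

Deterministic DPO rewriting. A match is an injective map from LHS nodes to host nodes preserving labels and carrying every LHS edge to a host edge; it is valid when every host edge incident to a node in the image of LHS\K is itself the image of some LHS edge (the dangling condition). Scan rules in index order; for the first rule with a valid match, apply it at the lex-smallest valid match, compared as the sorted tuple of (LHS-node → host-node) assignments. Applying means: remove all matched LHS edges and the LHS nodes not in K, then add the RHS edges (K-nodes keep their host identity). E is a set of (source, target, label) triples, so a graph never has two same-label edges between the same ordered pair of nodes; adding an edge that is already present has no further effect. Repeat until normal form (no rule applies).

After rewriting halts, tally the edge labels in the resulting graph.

Answer: q:2

Rewrite trace:
initial: |V|=4 |E|=4  E = 0-q->3 1-q->0 2-p->2 3-p->3
step 1: apply R1 at {0↦2, 1↦0, 2↦1}  → |V|=4 |E|=3  E = 0-q->3 1-q->0 3-p->3
step 2: apply R1 at {0↦3, 1↦0, 2↦1}  → |V|=4 |E|=2  E = 0-q->3 1-q->0
final graph: no rule applies after step 2
NF edges: [(0, 3, 'q'), (1, 0, 'q')]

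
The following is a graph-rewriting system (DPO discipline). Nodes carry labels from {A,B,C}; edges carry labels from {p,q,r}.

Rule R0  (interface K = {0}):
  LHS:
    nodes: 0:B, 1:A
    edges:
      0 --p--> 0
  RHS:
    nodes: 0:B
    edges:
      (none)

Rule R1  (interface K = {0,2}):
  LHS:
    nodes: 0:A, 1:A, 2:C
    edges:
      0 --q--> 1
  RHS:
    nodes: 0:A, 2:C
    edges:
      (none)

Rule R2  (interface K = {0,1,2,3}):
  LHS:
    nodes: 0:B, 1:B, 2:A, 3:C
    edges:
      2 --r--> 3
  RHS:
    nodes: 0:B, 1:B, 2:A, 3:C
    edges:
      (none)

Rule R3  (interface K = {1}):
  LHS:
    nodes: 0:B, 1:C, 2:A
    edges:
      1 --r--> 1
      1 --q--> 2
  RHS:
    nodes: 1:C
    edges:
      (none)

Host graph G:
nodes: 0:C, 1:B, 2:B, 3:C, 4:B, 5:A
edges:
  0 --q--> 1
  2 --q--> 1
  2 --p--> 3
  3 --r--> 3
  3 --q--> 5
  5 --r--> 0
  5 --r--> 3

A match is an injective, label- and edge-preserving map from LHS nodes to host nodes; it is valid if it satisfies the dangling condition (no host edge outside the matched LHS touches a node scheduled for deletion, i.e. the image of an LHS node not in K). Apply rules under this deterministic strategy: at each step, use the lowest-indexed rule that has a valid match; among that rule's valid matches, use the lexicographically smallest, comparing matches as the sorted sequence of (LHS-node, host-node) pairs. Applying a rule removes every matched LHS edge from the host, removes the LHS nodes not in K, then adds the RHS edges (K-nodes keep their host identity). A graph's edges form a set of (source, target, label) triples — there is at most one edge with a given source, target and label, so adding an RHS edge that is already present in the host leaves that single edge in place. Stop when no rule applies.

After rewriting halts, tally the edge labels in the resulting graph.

start.  V:6 E:7  edges: 0-q->1 2-q->1 2-p->3 3-r->3 3-q->5 5-r->0 5-r->3
1. fire R2 via {0↦1, 1↦2, 2↦5, 3↦0}  →  V:6 E:6  edges: 0-q->1 2-q->1 2-p->3 3-r->3 3-q->5 5-r->3
2. fire R2 via {0↦1, 1↦2, 2↦5, 3↦3}  →  V:6 E:5  edges: 0-q->1 2-q->1 2-p->3 3-r->3 3-q->5
3. fire R3 via {0↦4, 1↦3, 2↦5}  →  V:4 E:3  edges: 0-q->1 2-q->1 2-p->3
final graph: no rule applies after step 3
NF edges: [(0, 1, 'q'), (2, 1, 'q'), (2, 3, 'p')]

Answer: p:1 q:2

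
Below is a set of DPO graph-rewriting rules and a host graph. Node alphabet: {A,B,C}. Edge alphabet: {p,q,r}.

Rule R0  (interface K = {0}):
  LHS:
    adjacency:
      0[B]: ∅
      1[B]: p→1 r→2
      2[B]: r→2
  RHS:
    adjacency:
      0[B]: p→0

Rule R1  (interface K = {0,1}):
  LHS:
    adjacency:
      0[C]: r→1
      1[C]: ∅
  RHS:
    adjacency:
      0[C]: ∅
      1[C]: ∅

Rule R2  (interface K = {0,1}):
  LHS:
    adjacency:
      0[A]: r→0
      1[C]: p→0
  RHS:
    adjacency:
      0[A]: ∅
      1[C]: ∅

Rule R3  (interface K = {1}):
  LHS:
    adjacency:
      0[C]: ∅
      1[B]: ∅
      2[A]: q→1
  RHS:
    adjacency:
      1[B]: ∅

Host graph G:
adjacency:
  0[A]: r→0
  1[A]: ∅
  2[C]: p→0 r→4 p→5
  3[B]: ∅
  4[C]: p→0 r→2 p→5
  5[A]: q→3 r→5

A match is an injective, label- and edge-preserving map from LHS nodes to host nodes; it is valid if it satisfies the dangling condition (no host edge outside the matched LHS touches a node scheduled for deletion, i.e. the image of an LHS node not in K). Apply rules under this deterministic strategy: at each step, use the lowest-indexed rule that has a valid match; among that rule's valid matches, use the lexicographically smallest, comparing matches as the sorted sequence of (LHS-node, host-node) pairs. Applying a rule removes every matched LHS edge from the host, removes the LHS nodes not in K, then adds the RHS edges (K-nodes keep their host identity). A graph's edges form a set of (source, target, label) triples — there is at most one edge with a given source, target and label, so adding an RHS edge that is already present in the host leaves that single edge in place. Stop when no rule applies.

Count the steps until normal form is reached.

initial: |V|=6 |E|=9  E = 0-r->0 2-p->0 2-r->4 2-p->5 4-p->0 4-r->2 4-p->5 5-q->3 5-r->5
step 1: apply R1 at {0↦2, 1↦4}  → |V|=6 |E|=8  E = 0-r->0 2-p->0 2-p->5 4-p->0 4-r->2 4-p->5 5-q->3 5-r->5
step 2: apply R1 at {0↦4, 1↦2}  → |V|=6 |E|=7  E = 0-r->0 2-p->0 2-p->5 4-p->0 4-p->5 5-q->3 5-r->5
step 3: apply R2 at {0↦0, 1↦2}  → |V|=6 |E|=5  E = 2-p->5 4-p->0 4-p->5 5-q->3 5-r->5
step 4: apply R2 at {0↦5, 1↦2}  → |V|=6 |E|=3  E = 4-p->0 4-p->5 5-q->3
normal form: no rule applies after step 4

Answer: 4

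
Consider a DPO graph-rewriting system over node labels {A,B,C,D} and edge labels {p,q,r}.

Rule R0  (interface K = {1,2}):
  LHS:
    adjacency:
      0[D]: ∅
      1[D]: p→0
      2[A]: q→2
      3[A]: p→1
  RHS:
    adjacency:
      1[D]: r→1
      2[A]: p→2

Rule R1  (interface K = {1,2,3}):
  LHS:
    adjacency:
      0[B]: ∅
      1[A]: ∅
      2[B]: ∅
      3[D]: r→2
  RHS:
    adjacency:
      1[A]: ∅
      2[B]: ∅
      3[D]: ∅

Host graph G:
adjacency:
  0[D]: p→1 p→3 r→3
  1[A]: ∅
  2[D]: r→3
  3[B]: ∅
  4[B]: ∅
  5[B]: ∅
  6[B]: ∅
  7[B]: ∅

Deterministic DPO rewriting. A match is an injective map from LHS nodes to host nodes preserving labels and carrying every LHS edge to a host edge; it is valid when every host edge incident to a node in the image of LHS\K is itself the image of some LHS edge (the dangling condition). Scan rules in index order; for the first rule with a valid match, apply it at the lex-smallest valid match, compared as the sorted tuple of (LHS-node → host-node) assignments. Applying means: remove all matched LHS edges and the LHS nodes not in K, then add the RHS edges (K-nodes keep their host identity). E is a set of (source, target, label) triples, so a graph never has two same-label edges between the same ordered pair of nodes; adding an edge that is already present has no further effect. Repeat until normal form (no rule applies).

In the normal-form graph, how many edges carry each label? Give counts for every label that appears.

Answer: p:2

Steps:
[0] host  ⇒  8 nodes, 4 edges  {0-p->1 0-p->3 0-r->3 2-r->3}
[1] R1 @ {0↦4, 1↦1, 2↦3, 3↦0}  ⇒  7 nodes, 3 edges  {0-p->1 0-p->3 2-r->3}
[2] R1 @ {0↦5, 1↦1, 2↦3, 3↦2}  ⇒  6 nodes, 2 edges  {0-p->1 0-p->3}
normal form: no rule applies after step 2
NF edges: [(0, 1, 'p'), (0, 3, 'p')]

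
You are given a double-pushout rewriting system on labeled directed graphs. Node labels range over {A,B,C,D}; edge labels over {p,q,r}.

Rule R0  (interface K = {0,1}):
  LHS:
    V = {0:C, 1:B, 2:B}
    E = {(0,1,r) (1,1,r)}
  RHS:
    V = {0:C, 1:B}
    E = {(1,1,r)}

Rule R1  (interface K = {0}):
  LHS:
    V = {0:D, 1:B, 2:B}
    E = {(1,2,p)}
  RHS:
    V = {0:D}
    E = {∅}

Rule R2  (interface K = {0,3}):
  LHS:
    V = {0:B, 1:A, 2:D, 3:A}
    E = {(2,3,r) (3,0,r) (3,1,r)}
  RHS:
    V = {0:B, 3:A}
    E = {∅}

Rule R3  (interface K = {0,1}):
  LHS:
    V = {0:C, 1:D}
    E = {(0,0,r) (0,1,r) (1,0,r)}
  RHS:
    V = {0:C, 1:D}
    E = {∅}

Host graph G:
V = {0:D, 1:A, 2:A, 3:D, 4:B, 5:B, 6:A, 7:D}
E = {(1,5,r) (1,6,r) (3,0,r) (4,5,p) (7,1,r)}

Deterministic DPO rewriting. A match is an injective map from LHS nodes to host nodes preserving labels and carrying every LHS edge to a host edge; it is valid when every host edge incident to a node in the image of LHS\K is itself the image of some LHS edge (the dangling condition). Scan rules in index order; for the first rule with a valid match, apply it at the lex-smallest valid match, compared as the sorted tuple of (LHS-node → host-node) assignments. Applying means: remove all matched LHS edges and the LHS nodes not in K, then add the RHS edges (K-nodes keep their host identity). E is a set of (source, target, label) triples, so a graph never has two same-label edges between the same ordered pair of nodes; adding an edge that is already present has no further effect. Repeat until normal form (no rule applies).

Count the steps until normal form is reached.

initial: |V|=8 |E|=5  E = 1-r->5 1-r->6 3-r->0 4-p->5 7-r->1
step 1: apply R2 at {0↦5, 1↦6, 2↦7, 3↦1}  → |V|=6 |E|=2  E = 3-r->0 4-p->5
step 2: apply R1 at {0↦0, 1↦4, 2↦5}  → |V|=4 |E|=1  E = 3-r->0
halt: no rule applies after step 2

Answer: 2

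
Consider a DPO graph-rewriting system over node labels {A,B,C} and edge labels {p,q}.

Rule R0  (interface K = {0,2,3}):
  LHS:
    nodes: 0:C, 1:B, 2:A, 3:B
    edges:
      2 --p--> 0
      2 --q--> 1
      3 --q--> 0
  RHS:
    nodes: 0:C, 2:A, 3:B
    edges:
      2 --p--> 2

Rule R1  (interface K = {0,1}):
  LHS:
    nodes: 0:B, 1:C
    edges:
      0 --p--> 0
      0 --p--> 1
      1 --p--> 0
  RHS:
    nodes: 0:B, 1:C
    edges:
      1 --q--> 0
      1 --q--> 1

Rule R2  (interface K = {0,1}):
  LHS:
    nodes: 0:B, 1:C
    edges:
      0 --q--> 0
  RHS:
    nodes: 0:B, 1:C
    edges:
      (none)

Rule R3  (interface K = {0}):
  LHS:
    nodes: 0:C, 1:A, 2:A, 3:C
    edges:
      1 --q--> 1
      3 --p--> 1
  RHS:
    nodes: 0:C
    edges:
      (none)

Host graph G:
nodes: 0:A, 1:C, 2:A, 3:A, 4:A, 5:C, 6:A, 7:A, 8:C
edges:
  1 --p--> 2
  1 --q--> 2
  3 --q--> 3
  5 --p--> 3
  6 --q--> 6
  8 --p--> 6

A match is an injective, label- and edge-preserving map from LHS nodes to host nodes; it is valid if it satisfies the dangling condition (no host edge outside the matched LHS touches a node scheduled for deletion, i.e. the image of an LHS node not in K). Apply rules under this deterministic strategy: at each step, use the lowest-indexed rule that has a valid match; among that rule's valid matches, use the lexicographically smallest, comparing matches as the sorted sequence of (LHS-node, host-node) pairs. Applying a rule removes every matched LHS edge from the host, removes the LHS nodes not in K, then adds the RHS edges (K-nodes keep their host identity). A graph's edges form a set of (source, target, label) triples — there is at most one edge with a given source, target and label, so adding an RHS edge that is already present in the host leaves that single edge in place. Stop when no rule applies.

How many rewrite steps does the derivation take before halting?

Answer: 2

Rewrite trace:
initial: |V|=9 |E|=6  E = 1-p->2 1-q->2 3-q->3 5-p->3 6-q->6 8-p->6
step 1: apply R3 at {0↦1, 1↦3, 2↦0, 3↦5}  → |V|=6 |E|=4  E = 1-p->2 1-q->2 6-q->6 8-p->6
step 2: apply R3 at {0↦1, 1↦6, 2↦4, 3↦8}  → |V|=3 |E|=2  E = 1-p->2 1-q->2
halt: no rule applies after step 2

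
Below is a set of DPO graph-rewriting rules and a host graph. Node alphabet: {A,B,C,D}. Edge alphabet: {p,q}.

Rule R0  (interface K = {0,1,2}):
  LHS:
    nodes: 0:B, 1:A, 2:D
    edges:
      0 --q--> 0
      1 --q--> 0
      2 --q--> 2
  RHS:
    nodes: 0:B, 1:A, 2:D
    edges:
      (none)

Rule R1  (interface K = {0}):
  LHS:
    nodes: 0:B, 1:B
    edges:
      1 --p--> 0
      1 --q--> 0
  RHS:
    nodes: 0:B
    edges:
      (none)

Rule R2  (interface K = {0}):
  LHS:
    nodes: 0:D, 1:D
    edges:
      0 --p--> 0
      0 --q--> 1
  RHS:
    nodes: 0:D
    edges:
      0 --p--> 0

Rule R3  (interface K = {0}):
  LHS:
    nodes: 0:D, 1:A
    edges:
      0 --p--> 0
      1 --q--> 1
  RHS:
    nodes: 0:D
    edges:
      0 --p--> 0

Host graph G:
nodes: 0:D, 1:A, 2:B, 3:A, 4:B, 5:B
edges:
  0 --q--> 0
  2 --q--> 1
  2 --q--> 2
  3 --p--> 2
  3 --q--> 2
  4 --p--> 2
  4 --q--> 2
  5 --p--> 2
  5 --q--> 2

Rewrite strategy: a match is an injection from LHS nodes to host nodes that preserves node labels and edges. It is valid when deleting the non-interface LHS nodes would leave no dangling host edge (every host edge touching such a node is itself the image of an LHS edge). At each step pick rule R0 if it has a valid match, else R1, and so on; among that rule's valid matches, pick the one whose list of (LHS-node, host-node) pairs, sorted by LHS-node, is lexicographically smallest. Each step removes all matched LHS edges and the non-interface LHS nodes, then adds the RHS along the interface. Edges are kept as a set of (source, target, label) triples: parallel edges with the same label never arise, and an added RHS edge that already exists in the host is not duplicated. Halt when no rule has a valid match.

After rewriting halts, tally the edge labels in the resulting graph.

Answer: p:1 q:1

Steps:
initial: |V|=6 |E|=9  E = 0-q->0 2-q->1 2-q->2 3-p->2 3-q->2 4-p->2 4-q->2 5-p->2 5-q->2
step 1: apply R0 at {0↦2, 1↦3, 2↦0}  → |V|=6 |E|=6  E = 2-q->1 3-p->2 4-p->2 4-q->2 5-p->2 5-q->2
step 2: apply R1 at {0↦2, 1↦4}  → |V|=5 |E|=4  E = 2-q->1 3-p->2 5-p->2 5-q->2
step 3: apply R1 at {0↦2, 1↦5}  → |V|=4 |E|=2  E = 2-q->1 3-p->2
halt: no rule applies after step 3
NF edges: [(2, 1, 'q'), (3, 2, 'p')]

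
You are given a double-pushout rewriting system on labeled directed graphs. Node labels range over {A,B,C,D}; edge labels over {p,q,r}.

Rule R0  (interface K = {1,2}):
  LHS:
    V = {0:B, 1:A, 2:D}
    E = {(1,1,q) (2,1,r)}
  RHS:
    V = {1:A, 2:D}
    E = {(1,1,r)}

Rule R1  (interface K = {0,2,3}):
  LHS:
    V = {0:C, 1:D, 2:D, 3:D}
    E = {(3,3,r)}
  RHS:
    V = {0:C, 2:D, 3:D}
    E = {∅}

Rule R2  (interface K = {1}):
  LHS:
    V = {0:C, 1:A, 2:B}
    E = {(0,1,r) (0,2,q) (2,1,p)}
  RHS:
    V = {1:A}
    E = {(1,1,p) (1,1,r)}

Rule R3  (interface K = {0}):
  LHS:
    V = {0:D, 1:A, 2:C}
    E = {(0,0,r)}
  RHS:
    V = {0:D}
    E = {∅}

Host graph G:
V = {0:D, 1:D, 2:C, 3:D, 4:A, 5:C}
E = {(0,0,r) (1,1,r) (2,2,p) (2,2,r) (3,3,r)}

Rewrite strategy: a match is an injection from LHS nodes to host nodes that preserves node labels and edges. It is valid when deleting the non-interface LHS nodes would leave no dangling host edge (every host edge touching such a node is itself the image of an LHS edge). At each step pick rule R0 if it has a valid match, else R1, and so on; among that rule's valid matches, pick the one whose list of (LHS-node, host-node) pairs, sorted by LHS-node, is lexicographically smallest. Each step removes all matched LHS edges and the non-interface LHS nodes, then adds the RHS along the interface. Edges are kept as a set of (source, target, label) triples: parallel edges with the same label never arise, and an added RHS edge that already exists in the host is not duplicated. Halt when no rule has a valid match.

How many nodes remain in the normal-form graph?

[0] host  ⇒  6 nodes, 5 edges  {0-r->0 1-r->1 2-p->2 2-r->2 3-r->3}
[1] R3 @ {0↦0, 1↦4, 2↦5}  ⇒  4 nodes, 4 edges  {1-r->1 2-p->2 2-r->2 3-r->3}
[2] R1 @ {0↦2, 1↦0, 2↦1, 3↦3}  ⇒  3 nodes, 3 edges  {1-r->1 2-p->2 2-r->2}
normal form: no rule applies after step 2
NF nodes: {1:D, 2:C, 3:D}

Answer: 3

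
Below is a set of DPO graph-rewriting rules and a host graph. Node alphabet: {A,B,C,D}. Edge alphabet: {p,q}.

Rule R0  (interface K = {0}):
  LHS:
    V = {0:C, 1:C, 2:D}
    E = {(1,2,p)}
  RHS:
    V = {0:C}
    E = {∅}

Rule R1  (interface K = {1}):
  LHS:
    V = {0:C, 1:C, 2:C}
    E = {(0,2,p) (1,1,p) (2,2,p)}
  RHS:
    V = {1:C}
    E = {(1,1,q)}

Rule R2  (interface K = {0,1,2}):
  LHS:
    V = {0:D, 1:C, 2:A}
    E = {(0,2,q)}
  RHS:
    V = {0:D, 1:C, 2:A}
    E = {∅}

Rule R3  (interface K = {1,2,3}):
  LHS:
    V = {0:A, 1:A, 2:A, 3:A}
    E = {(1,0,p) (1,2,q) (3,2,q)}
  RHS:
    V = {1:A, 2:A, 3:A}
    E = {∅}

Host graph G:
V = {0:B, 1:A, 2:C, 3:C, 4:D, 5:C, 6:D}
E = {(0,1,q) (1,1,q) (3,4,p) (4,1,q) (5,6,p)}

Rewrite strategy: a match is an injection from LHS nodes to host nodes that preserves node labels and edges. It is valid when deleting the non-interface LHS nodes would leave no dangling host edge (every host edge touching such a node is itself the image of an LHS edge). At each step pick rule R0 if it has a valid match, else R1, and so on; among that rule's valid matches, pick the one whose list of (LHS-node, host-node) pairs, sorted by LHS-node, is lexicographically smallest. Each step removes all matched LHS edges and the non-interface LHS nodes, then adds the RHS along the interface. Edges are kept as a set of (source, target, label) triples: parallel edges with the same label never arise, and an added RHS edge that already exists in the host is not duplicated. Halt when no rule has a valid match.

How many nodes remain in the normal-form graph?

[0] host  ⇒  7 nodes, 5 edges  {0-q->1 1-q->1 3-p->4 4-q->1 5-p->6}
[1] R0 @ {0↦2, 1↦5, 2↦6}  ⇒  5 nodes, 4 edges  {0-q->1 1-q->1 3-p->4 4-q->1}
[2] R2 @ {0↦4, 1↦2, 2↦1}  ⇒  5 nodes, 3 edges  {0-q->1 1-q->1 3-p->4}
[3] R0 @ {0↦2, 1↦3, 2↦4}  ⇒  3 nodes, 2 edges  {0-q->1 1-q->1}
final graph: no rule applies after step 3
NF nodes: {0:B, 1:A, 2:C}

Answer: 3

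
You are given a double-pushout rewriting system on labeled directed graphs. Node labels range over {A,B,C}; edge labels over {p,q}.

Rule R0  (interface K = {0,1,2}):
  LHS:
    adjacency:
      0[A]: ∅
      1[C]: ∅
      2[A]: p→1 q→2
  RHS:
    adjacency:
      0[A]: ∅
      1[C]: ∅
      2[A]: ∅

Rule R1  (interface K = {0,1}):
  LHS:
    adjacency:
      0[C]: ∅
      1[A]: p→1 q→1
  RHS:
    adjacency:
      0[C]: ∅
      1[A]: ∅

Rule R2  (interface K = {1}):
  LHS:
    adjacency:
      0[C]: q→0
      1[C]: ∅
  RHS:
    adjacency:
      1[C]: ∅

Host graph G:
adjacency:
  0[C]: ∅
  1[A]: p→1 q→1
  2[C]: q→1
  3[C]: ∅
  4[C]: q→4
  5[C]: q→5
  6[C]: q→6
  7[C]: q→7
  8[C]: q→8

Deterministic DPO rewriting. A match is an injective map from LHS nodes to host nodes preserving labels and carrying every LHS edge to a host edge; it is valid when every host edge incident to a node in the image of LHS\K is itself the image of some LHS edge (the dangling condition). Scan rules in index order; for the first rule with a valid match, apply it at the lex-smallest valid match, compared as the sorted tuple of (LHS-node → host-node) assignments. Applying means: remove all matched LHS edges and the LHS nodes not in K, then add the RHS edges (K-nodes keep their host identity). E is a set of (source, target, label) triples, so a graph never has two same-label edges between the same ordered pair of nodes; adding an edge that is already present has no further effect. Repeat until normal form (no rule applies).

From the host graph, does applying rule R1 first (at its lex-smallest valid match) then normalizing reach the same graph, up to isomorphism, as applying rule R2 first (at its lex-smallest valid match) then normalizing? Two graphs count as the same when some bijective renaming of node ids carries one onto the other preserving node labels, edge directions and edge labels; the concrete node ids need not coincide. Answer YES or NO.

Answer: YES

Steps:
branch R1-first: apply at {0↦0, 1↦1} → |E|=6, then 5 more step(s) → NF |V|=4 |E|=1 V={0:C, 1:A, 2:C, 3:C} E=2-q->1
branch R2-first: apply at {0↦4, 1↦0} → |E|=7, then 5 more step(s) → NF |V|=4 |E|=1 V={0:C, 1:A, 2:C, 3:C} E=2-q->1
graphs isomorphic (equal up to label-preserving node renaming)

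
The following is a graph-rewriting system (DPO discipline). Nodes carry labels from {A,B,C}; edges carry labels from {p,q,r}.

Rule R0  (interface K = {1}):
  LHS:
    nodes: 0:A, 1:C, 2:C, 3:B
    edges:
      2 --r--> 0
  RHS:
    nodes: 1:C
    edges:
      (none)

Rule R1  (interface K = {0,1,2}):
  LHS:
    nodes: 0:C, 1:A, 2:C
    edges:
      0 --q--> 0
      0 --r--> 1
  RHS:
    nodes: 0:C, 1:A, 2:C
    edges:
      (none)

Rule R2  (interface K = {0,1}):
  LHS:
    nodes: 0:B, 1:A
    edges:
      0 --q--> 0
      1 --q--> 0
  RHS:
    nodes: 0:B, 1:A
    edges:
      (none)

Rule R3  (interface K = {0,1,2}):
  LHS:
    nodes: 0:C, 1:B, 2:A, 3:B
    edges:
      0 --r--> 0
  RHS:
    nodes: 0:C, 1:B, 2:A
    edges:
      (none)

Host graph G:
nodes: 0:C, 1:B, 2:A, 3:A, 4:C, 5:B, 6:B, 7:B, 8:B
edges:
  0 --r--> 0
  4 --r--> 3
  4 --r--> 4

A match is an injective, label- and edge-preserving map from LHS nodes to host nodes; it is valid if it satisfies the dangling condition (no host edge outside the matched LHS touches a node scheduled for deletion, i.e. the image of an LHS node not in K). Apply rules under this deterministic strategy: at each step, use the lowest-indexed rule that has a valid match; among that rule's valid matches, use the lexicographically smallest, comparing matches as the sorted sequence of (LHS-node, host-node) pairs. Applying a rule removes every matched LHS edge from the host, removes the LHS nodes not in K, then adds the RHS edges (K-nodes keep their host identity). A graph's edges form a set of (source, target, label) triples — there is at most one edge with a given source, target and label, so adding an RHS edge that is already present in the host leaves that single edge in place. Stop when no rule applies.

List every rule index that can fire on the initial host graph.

R0: no valid match — 5 raw matches, all fail dangling condition
R1: no valid match — LHS pattern not found
R2: no valid match — LHS pattern not found
R3: 80 valid matches — {0↦0, 1↦1, 2↦2, 3↦5}, {0↦0, 1↦1, 2↦2, 3↦6}, {0↦0, 1↦1, 2↦2, 3↦7} (+77 more)

Answer: [R3]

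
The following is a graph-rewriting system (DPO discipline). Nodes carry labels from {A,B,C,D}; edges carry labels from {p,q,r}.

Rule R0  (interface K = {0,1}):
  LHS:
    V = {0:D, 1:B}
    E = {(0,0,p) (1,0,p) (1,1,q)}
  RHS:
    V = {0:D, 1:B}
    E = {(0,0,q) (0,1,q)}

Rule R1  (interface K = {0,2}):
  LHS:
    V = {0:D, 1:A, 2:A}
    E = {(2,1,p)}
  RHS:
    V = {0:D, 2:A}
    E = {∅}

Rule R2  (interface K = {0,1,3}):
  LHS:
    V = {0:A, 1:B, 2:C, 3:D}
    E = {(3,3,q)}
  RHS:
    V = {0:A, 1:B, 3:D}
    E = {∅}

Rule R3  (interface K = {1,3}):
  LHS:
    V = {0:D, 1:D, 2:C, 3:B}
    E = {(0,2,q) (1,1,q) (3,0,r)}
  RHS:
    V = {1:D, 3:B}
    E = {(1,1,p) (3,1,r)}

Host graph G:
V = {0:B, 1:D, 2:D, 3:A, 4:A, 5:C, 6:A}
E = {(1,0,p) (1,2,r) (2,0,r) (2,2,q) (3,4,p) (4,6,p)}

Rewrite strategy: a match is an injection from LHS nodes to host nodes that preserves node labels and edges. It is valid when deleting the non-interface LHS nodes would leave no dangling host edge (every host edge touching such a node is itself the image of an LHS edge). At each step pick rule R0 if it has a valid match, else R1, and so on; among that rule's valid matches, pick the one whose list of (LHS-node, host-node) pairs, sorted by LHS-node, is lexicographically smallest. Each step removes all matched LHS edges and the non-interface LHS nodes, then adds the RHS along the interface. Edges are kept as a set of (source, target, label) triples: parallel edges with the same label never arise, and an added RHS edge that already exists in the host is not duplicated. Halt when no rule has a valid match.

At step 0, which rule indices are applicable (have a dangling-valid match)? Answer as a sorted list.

R0: no valid match — LHS pattern not found
R1: 2 valid matches — {0↦1, 1↦6, 2↦4}, {0↦2, 1↦6, 2↦4}
R2: 3 valid matches — {0↦3, 1↦0, 2↦5, 3↦2}, {0↦4, 1↦0, 2↦5, 3↦2}, {0↦6, 1↦0, 2↦5, 3↦2}
R3: no valid match — LHS pattern not found

Answer: [R1,R2]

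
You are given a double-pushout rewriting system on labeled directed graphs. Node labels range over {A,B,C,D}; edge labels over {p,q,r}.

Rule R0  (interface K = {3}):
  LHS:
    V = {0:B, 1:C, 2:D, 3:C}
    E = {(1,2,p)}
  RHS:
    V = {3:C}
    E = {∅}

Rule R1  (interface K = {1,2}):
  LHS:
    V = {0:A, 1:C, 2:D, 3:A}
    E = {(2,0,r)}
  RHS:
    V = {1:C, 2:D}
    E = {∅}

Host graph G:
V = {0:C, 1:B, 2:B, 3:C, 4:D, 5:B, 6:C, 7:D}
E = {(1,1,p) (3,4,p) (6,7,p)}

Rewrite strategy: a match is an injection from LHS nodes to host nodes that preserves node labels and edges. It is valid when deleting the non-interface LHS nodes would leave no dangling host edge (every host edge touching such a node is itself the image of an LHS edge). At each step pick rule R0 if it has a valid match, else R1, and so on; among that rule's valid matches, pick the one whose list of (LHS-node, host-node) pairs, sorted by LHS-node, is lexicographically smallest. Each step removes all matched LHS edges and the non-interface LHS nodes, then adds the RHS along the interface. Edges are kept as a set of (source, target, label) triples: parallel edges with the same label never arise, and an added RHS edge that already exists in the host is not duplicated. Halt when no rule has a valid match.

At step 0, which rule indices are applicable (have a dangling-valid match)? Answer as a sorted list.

R0: 8 valid matches — {0↦2, 1↦3, 2↦4, 3↦0}, {0↦2, 1↦3, 2↦4, 3↦6}, {0↦2, 1↦6, 2↦7, 3↦0} (+5 more)
R1: no valid match — LHS pattern not found

Answer: [R0]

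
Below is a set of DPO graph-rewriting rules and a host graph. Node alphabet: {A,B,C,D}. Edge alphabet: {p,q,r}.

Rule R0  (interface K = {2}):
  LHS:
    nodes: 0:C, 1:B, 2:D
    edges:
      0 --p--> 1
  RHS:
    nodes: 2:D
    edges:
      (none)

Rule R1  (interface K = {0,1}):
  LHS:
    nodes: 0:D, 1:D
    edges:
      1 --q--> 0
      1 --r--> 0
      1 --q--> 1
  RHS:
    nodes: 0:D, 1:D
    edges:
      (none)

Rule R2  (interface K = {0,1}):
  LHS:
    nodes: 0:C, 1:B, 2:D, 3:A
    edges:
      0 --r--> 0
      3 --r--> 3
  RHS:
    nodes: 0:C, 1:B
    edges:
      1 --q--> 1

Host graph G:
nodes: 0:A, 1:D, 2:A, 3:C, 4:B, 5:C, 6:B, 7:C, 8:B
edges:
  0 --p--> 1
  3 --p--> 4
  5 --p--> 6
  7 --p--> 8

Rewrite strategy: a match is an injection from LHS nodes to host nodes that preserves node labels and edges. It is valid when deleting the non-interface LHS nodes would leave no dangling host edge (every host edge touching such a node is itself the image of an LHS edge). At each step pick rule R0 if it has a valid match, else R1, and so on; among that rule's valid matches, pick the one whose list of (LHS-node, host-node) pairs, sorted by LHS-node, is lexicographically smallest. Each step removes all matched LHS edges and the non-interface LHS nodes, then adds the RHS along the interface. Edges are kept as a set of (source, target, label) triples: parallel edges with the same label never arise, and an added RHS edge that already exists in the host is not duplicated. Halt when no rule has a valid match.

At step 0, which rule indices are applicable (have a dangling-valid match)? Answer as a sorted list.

R0: 3 valid matches — {0↦3, 1↦4, 2↦1}, {0↦5, 1↦6, 2↦1}, {0↦7, 1↦8, 2↦1}
R1: no valid match — LHS pattern not found
R2: no valid match — LHS pattern not found

Answer: [R0]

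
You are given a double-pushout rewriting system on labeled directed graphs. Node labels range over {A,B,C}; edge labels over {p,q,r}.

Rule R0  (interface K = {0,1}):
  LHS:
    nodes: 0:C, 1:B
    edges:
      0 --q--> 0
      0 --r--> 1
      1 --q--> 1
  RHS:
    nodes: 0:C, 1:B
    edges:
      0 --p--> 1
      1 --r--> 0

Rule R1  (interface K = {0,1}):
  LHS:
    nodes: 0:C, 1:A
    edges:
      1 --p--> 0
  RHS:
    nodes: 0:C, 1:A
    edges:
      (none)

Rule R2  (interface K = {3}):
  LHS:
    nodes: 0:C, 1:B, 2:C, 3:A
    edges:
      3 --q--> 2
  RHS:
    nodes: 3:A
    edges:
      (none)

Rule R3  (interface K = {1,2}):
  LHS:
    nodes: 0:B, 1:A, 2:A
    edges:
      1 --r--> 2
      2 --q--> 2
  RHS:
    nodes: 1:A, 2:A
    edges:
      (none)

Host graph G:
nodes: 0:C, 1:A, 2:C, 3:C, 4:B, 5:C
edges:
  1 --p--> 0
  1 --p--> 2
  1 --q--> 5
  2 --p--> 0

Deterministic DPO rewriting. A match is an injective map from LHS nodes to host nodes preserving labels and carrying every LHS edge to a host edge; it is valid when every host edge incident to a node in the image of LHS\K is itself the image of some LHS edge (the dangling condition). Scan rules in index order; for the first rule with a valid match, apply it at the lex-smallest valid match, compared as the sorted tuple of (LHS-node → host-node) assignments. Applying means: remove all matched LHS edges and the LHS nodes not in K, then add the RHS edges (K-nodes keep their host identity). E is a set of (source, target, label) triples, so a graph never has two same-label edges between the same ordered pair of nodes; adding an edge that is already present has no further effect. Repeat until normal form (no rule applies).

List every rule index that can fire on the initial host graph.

R0: no valid match — LHS pattern not found
R1: 2 valid matches — {0↦0, 1↦1}, {0↦2, 1↦1}
R2: 1 valid match — {0↦3, 1↦4, 2↦5, 3↦1}
R3: no valid match — LHS pattern not found

Answer: [R1,R2]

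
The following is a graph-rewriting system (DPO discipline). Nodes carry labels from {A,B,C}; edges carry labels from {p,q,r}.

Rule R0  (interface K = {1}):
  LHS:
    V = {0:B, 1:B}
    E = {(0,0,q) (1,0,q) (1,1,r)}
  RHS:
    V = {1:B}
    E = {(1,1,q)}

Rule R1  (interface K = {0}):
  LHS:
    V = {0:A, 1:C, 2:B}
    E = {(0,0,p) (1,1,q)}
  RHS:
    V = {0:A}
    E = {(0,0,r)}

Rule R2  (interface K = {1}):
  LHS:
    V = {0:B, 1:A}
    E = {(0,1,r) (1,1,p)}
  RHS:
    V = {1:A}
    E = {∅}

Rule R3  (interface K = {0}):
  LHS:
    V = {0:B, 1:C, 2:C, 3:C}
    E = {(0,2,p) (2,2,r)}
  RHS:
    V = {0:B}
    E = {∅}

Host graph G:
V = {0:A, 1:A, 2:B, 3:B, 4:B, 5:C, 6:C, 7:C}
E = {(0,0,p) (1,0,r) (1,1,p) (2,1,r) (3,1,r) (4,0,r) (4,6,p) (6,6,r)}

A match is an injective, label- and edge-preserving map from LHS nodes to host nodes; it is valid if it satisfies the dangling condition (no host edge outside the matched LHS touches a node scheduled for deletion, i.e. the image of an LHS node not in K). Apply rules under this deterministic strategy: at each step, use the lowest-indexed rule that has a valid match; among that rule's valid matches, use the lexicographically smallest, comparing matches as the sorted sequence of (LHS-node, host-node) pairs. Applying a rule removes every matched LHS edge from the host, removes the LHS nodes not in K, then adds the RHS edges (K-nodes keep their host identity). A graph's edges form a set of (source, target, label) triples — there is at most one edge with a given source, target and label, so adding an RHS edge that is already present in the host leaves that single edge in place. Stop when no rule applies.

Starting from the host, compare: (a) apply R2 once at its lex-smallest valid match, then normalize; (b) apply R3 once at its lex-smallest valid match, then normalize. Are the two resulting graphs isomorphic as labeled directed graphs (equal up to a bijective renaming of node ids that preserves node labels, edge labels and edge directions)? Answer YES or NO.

branch R2-first: apply at {0↦2, 1↦1} → |E|=6, then 2 more step(s) → NF |V|=3 |E|=2 V={0:A, 1:A, 3:B} E=1-r->0 3-r->1
branch R3-first: apply at {0↦4, 1↦5, 2↦6, 3↦7} → |E|=6, then 2 more step(s) → NF |V|=3 |E|=2 V={0:A, 1:A, 3:B} E=1-r->0 3-r->1
graphs isomorphic (equal up to label-preserving node renaming)

Answer: YES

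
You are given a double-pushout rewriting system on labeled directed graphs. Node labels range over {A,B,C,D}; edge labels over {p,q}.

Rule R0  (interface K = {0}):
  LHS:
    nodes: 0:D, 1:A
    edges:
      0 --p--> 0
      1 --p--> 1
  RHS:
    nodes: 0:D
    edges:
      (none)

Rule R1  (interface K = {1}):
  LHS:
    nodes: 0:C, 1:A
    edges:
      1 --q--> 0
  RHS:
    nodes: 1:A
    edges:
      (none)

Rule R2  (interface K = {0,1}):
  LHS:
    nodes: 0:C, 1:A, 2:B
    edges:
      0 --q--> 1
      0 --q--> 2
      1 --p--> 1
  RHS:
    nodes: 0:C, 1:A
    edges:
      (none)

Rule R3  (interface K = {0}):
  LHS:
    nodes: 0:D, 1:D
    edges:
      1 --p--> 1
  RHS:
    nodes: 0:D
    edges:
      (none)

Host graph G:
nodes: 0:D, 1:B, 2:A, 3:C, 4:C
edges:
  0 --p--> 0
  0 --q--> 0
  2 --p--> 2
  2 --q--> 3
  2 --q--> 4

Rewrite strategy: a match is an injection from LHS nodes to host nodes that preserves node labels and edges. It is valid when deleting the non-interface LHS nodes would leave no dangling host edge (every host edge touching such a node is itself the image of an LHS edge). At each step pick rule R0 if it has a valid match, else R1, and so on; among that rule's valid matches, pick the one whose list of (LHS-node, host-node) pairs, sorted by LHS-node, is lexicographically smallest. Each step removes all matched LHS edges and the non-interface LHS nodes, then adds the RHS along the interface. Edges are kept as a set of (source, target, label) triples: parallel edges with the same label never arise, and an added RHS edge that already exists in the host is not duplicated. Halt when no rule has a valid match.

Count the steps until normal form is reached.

initial: |V|=5 |E|=5  E = 0-p->0 0-q->0 2-p->2 2-q->3 2-q->4
step 1: apply R1 at {0↦3, 1↦2}  → |V|=4 |E|=4  E = 0-p->0 0-q->0 2-p->2 2-q->4
step 2: apply R1 at {0↦4, 1↦2}  → |V|=3 |E|=3  E = 0-p->0 0-q->0 2-p->2
step 3: apply R0 at {0↦0, 1↦2}  → |V|=2 |E|=1  E = 0-q->0
final graph: no rule applies after step 3

Answer: 3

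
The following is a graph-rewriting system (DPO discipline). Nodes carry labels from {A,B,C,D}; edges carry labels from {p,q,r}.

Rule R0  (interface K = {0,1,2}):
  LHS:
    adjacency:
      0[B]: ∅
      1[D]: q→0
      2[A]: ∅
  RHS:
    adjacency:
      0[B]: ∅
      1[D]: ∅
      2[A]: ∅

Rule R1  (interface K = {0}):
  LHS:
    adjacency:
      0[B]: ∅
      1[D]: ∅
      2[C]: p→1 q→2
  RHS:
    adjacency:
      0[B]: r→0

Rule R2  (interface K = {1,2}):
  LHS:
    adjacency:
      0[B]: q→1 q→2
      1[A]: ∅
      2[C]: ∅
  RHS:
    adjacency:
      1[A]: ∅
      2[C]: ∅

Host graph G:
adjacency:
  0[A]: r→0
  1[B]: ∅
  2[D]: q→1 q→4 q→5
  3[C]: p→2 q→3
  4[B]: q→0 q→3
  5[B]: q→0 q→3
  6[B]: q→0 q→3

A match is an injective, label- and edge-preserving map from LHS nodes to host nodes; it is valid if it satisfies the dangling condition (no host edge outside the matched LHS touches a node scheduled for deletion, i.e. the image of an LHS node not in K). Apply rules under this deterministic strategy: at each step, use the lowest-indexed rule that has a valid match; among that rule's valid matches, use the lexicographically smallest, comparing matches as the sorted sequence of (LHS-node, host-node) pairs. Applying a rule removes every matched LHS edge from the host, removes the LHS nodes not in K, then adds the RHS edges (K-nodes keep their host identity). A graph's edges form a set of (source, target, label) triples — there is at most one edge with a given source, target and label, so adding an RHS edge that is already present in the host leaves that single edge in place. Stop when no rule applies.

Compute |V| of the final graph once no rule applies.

Answer: 2

Steps:
initial: |V|=7 |E|=12  E = 0-r->0 2-q->1 2-q->4 2-q->5 3-p->2 3-q->3 4-q->0 4-q->3 5-q->0 5-q->3 6-q->0 6-q->3
step 1: apply R0 at {0↦1, 1↦2, 2↦0}  → |V|=7 |E|=11  E = 0-r->0 2-q->4 2-q->5 3-p->2 3-q->3 4-q->0 4-q->3 5-q->0 5-q->3 6-q->0 6-q->3
step 2: apply R0 at {0↦4, 1↦2, 2↦0}  → |V|=7 |E|=10  E = 0-r->0 2-q->5 3-p->2 3-q->3 4-q->0 4-q->3 5-q->0 5-q->3 6-q->0 6-q->3
step 3: apply R0 at {0↦5, 1↦2, 2↦0}  → |V|=7 |E|=9  E = 0-r->0 3-p->2 3-q->3 4-q->0 4-q->3 5-q->0 5-q->3 6-q->0 6-q->3
step 4: apply R2 at {0↦4, 1↦0, 2↦3}  → |V|=6 |E|=7  E = 0-r->0 3-p->2 3-q->3 5-q->0 5-q->3 6-q->0 6-q->3
step 5: apply R2 at {0↦5, 1↦0, 2↦3}  → |V|=5 |E|=5  E = 0-r->0 3-p->2 3-q->3 6-q->0 6-q->3
step 6: apply R2 at {0↦6, 1↦0, 2↦3}  → |V|=4 |E|=3  E = 0-r->0 3-p->2 3-q->3
step 7: apply R1 at {0↦1, 1↦2, 2↦3}  → |V|=2 |E|=2  E = 0-r->0 1-r->1
final graph: no rule applies after step 7
NF nodes: {0:A, 1:B}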